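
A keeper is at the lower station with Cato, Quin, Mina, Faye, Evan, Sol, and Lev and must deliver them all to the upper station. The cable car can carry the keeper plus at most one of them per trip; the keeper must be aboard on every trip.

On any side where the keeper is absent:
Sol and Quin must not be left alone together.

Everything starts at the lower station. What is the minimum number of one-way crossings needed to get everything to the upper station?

Counting alone: the keeper can take at most 1 across per trip to the upper station, so moving all 7 needs at least 7 loaded trips out, with a return between consecutive ones — at least 13 crossings.
The plan below uses exactly 13 crossings, so it is optimal:
1. Keeper goes to the upper station with Quin.
2. Keeper goes back to the lower station alone.
3. Keeper goes to the upper station with Cato.
4. Keeper goes back to the lower station alone.
5. Keeper goes to the upper station with Mina.
6. Keeper goes back to the lower station alone.
7. Keeper goes to the upper station with Faye.
8. Keeper goes back to the lower station alone.
9. Keeper goes to the upper station with Evan.
10. Keeper goes back to the lower station alone.
11. Keeper goes to the upper station with Lev.
12. Keeper goes back to the lower station alone.
13. Keeper goes to the upper station with Sol.

13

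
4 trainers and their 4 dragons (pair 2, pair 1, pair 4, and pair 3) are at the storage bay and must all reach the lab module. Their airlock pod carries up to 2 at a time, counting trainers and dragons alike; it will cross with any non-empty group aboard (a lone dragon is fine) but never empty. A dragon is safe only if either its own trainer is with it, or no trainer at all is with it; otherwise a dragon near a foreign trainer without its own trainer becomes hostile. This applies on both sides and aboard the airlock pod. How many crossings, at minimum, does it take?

Following every safe sequence of crossings from the start, the most of the 8 that can be at the lab module as the airlock pod arrives there on crossings 1, 3, 5 is 2, 3, 4 respectively; the best ever achieved is 4 of 8.
From crossing 7 on, no configuration arises that was not already reachable earlier: only 44 distinct safe configurations (who is on which side, and where the airlock pod is) can ever be reached, none of them has everyone across, and every continuation just revisits them. So no valid plan exists.

impossible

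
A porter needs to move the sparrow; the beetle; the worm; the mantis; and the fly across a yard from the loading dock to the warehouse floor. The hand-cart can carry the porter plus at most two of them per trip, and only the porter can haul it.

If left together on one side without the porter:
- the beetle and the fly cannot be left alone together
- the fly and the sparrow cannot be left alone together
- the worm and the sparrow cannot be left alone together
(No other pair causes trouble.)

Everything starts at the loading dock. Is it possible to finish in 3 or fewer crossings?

Counting alone: the porter can take at most 2 across per trip to the warehouse floor, so moving all 5 needs at least 3 loaded trips out, with a return between consecutive ones — at least 5 crossings.
Since 3 < 5, 3 crossings cannot be enough. (The shortest complete plan in fact takes 5:)
1. Porter goes to the warehouse floor with the beetle and the sparrow.
2. Porter goes back to the loading dock alone.
3. Porter goes to the warehouse floor with the mantis.
4. Porter goes back to the loading dock alone.
5. Porter goes to the warehouse floor with the fly and the worm.

No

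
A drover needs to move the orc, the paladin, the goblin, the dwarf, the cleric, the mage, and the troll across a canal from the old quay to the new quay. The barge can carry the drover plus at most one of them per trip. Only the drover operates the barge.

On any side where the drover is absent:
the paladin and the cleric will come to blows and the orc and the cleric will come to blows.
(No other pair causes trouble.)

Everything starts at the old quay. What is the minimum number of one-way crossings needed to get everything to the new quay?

15

Counting alone: the drover can take at most 1 across per trip to the new quay, so moving all 7 needs at least 7 loaded trips out, with a return between consecutive ones — at least 13 crossings.
The safety rule pushes this higher. Following every safe sequence of crossings, the most of the 7 that can be at the new quay as the barge arrives there on crossing 13 is 6 — never all 7.
So no plan with fewer than 15 crossings exists, and this one achieves 15:
1. Drover goes to the new quay with the cleric.
2. Drover goes back to the old quay alone.
3. Drover goes to the new quay with the orc.
4. Drover goes back to the old quay with the cleric.
5. Drover goes to the new quay with the paladin.
6. Drover goes back to the old quay alone.
7. Drover goes to the new quay with the goblin.
8. Drover goes back to the old quay alone.
9. Drover goes to the new quay with the dwarf.
10. Drover goes back to the old quay alone.
11. Drover goes to the new quay with the mage.
12. Drover goes back to the old quay alone.
13. Drover goes to the new quay with the troll.
14. Drover goes back to the old quay alone.
15. Drover goes to the new quay with the cleric.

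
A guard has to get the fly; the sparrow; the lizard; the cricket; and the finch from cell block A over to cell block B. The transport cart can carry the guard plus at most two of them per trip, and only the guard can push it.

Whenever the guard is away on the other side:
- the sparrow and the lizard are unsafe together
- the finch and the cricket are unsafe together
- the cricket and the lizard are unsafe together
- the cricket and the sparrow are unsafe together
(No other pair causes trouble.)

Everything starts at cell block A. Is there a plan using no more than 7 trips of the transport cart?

Yes — this plan uses 7 crossings (≤ 7):
1. Guard goes to cell block B with the cricket and the sparrow.
2. Guard goes back to cell block A with the sparrow.
3. Guard goes to cell block B with the fly and the sparrow.
4. Guard goes back to cell block A with the sparrow.
5. Guard goes to cell block B with the finch and the sparrow.
6. Guard goes back to cell block A with the cricket.
7. Guard goes to cell block B with the cricket and the lizard.

Yes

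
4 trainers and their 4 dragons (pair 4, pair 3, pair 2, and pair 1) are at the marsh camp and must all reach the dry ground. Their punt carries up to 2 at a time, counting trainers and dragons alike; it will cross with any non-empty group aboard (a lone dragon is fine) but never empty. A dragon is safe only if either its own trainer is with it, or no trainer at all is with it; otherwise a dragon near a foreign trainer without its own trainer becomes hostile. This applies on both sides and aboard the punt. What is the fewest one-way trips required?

Following every safe sequence of crossings from the start, the most of the 8 that can be at the dry ground as the punt arrives there on crossings 1, 3, 5 is 2, 3, 4 respectively; the best ever achieved is 4 of 8.
From crossing 7 on, no configuration arises that was not already reachable earlier: only 44 distinct safe configurations (who is on which side, and where the punt is) can ever be reached, none of them has everyone across, and every continuation just revisits them. So no valid plan exists.

impossible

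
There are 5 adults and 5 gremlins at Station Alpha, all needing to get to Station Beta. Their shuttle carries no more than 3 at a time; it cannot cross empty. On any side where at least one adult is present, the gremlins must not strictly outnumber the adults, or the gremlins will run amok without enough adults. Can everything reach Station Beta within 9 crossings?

Counting alone: each trip to Station Beta takes at most 3 across and each return brings at least 1 back, so after t trips out (and t−1 returns) at most 3t − (t−1) of the 10 are across; that first reaches 10 at t = 5, so at least 9 crossings are needed.
The safety rule pushes this higher. Following every safe sequence of crossings, the most of the 10 that can be at Station Beta as the shuttle arrives there on crossing 9 is 9 — never all 10.
So the move cannot be finished within 9 crossings. (The shortest complete plan takes 11:)
1. 2 gremlins → Station Beta.  (Station Alpha: 5A 3G; Station Beta: 0A 2G)
2. 1 gremlin ← Station Alpha.  (Station Alpha: 5A 4G; Station Beta: 0A 1G)
3. 3 gremlins → Station Beta.  (Station Alpha: 5A 1G; Station Beta: 0A 4G)
4. 1 gremlin ← Station Alpha.  (Station Alpha: 5A 2G; Station Beta: 0A 3G)
5. 3 adults → Station Beta.  (Station Alpha: 2A 2G; Station Beta: 3A 3G)
6. 1 adult and 1 gremlin ← Station Alpha.  (Station Alpha: 3A 3G; Station Beta: 2A 2G)
7. 3 adults → Station Beta.  (Station Alpha: 0A 3G; Station Beta: 5A 2G)
8. 1 gremlin ← Station Alpha.  (Station Alpha: 0A 4G; Station Beta: 5A 1G)
9. 2 gremlins → Station Beta.  (Station Alpha: 0A 2G; Station Beta: 5A 3G)
10. 1 gremlin ← Station Alpha.  (Station Alpha: 0A 3G; Station Beta: 5A 2G)
11. 3 gremlins → Station Beta.  (Station Alpha: 0A 0G; Station Beta: 5A 5G)

No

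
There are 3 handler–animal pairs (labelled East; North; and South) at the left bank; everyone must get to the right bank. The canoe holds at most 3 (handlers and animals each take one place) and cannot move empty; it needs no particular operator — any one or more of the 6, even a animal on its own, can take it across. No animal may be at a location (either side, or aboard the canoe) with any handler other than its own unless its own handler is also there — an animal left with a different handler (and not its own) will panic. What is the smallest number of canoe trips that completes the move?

5

Counting alone: each trip to the right bank takes at most 3 across and each return brings at least 1 back, so after t trips out (and t−1 returns) at most 3t − (t−1) of the 6 are across; that first reaches 6 at t = 3, so at least 5 crossings are needed.
The plan below uses exactly 5 crossings, so it is optimal:
1. animal East and handler East cross → the right bank.
2. handler East crosses ← the left bank.
3. handler East, handler North, and handler South cross → the right bank.
4. animal East crosses ← the left bank.
5. animal East, animal North, and animal South cross → the right bank.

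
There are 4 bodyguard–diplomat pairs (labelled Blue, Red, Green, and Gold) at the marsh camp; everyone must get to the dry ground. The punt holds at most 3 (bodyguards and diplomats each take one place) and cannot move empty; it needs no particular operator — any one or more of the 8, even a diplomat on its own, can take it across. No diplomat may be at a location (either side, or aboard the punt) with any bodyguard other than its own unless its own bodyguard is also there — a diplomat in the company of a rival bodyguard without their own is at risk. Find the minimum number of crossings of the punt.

9

Counting alone: each trip to the dry ground takes at most 3 across and each return brings at least 1 back, so after t trips out (and t−1 returns) at most 3t − (t−1) of the 8 are across; that first reaches 8 at t = 4, so at least 7 crossings are needed.
The safety rule pushes this higher. Following every safe sequence of crossings, the most of the 8 that can be at the dry ground as the punt arrives there on crossing 7 is 7 — never all 8.
So no plan with fewer than 9 crossings exists, and this one achieves 9:
1. bodyguard Blue and diplomat Blue cross → the dry ground.
2. bodyguard Blue crosses ← the marsh camp.
3. bodyguard Blue, bodyguard Red, and diplomat Red cross → the dry ground.
4. bodyguard Blue and diplomat Blue cross ← the marsh camp.
5. bodyguard Blue, bodyguard Gold, and bodyguard Green cross → the dry ground.
6. diplomat Red crosses ← the marsh camp.
7. diplomat Blue and diplomat Red cross → the dry ground.
8. diplomat Blue crosses ← the marsh camp.
9. diplomat Blue, diplomat Gold, and diplomat Green cross → the dry ground.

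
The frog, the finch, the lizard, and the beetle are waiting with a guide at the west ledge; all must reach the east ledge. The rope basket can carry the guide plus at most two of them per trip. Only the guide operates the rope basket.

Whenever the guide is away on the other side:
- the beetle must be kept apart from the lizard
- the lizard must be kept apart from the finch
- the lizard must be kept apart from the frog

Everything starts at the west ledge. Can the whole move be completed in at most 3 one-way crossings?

Counting alone: the guide can take at most 2 across per trip to the east ledge, so moving all 4 needs at least 2 loaded trips out, with a return between consecutive ones — at least 3 crossings.
The safety rule pushes this higher. Following every safe sequence of crossings, the most of the 4 that can be at the east ledge as the rope basket arrives there on crossing 3 is 3 — never all 4.
So the move cannot be finished within 3 crossings. (The shortest complete plan takes 5:)
1. Guide goes to the east ledge with the lizard.
2. Guide goes back to the west ledge alone.
3. Guide goes to the east ledge with the finch and the frog.
4. Guide goes back to the west ledge with the lizard.
5. Guide goes to the east ledge with the beetle and the lizard.

No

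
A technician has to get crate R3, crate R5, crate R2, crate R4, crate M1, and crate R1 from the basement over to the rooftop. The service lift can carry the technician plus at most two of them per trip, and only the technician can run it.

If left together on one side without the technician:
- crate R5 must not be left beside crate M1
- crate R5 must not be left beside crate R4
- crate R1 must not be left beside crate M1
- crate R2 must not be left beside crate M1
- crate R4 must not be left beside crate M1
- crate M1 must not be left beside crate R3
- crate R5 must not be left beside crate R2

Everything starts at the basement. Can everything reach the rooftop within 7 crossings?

Counting alone: the technician can take at most 2 across per trip to the rooftop, so moving all 6 needs at least 3 loaded trips out, with a return between consecutive ones — at least 5 crossings.
The safety rule pushes this higher. Following every safe sequence of crossings, the most of the 6 that can be at the rooftop as the service lift arrives there on crossings 5, 7 is 4, 5 respectively — never all 6.
So the move cannot be finished within 7 crossings. (The shortest complete plan takes 9:)
1. Technician goes to the rooftop with crate M1 and crate R5.
2. Technician goes back to the basement with crate R5.
3. Technician goes to the rooftop with crate R3 and crate R5.
4. Technician goes back to the basement with crate M1.
5. Technician goes to the rooftop with crate M1 and crate R1.
6. Technician goes back to the basement with crate M1.
7. Technician goes to the rooftop with crate R2 and crate R4.
8. Technician goes back to the basement with crate R5.
9. Technician goes to the rooftop with crate M1 and crate R5.

No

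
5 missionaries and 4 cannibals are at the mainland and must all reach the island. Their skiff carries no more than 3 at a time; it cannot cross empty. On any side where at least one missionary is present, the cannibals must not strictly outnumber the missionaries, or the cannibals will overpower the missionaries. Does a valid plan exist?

1. 3 cannibals → the island.  (the mainland: 5M 1C; the island: 0M 3C)
2. 1 cannibal ← the mainland.  (the mainland: 5M 2C; the island: 0M 2C)
3. 3 missionaries → the island.  (the mainland: 2M 2C; the island: 3M 2C)
4. 1 missionary ← the mainland.  (the mainland: 3M 2C; the island: 2M 2C)
5. 2 missionaries and 1 cannibal → the island.  (the mainland: 1M 1C; the island: 4M 3C)
6. 1 missionary ← the mainland.  (the mainland: 2M 1C; the island: 3M 3C)
7. 2 missionaries and 1 cannibal → the island.  (the mainland: 0M 0C; the island: 5M 4C)

Yes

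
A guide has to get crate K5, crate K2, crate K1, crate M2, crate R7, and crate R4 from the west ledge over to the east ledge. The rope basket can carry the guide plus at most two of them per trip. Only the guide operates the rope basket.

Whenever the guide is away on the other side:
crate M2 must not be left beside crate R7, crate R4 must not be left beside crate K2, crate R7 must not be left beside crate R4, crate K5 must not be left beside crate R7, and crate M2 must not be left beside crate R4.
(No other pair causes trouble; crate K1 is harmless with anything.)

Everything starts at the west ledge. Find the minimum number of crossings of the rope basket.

Counting alone: the guide can take at most 2 across per trip to the east ledge, so moving all 6 needs at least 3 loaded trips out, with a return between consecutive ones — at least 5 crossings.
The safety rule pushes this higher. Following every safe sequence of crossings, the most of the 6 that can be at the east ledge as the rope basket arrives there on crossings 5, 7 is 4, 5 respectively — never all 6.
So no plan with fewer than 9 crossings exists, and this one achieves 9:
1. Guide goes to the east ledge with crate R4 and crate R7.
2. Guide goes back to the west ledge with crate R7.
3. Guide goes to the east ledge with crate K5 and crate M2.
4. Guide goes back to the west ledge with crate M2.
5. Guide goes to the east ledge with crate K2 and crate M2.
6. Guide goes back to the west ledge with crate R4.
7. Guide goes to the east ledge with crate K1 and crate R7.
8. Guide goes back to the west ledge with crate R7.
9. Guide goes to the east ledge with crate R4 and crate R7.

9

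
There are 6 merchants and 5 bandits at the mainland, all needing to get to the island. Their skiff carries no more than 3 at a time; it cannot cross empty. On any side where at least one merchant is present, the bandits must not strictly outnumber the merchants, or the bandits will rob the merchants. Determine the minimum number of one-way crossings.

9

Counting alone: each trip to the island takes at most 3 across and each return brings at least 1 back, so after t trips out (and t−1 returns) at most 3t − (t−1) of the 11 are across; that first reaches 11 at t = 5, so at least 9 crossings are needed.
The plan below uses exactly 9 crossings, so it is optimal:
1. 3 bandits → the island.  (the mainland: 6M 2B; the island: 0M 3B)
2. 1 bandit ← the mainland.  (the mainland: 6M 3B; the island: 0M 2B)
3. 3 merchants → the island.  (the mainland: 3M 3B; the island: 3M 2B)
4. 1 merchant ← the mainland.  (the mainland: 4M 3B; the island: 2M 2B)
5. 2 merchants and 1 bandit → the island.  (the mainland: 2M 2B; the island: 4M 3B)
6. 1 merchant ← the mainland.  (the mainland: 3M 2B; the island: 3M 3B)
7. 2 merchants and 1 bandit → the island.  (the mainland: 1M 1B; the island: 5M 4B)
8. 1 merchant ← the mainland.  (the mainland: 2M 1B; the island: 4M 4B)
9. 2 merchants and 1 bandit → the island.  (the mainland: 0M 0B; the island: 6M 5B)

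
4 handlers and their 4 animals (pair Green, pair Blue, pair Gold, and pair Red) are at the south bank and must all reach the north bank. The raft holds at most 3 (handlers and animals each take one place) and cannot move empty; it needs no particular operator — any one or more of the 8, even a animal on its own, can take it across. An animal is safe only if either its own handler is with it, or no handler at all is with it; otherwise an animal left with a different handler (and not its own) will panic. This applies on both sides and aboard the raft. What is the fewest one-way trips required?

9

Counting alone: each trip to the north bank takes at most 3 across and each return brings at least 1 back, so after t trips out (and t−1 returns) at most 3t − (t−1) of the 8 are across; that first reaches 8 at t = 4, so at least 7 crossings are needed.
The safety rule pushes this higher. Following every safe sequence of crossings, the most of the 8 that can be at the north bank as the raft arrives there on crossing 7 is 7 — never all 8.
So no plan with fewer than 9 crossings exists, and this one achieves 9:
1. animal Green and handler Green cross → the north bank.
2. handler Green crosses ← the south bank.
3. animal Blue, handler Blue, and handler Green cross → the north bank.
4. animal Green and handler Green cross ← the south bank.
5. handler Gold, handler Green, and handler Red cross → the north bank.
6. animal Blue crosses ← the south bank.
7. animal Blue and animal Green cross → the north bank.
8. animal Green crosses ← the south bank.
9. animal Gold, animal Green, and animal Red cross → the north bank.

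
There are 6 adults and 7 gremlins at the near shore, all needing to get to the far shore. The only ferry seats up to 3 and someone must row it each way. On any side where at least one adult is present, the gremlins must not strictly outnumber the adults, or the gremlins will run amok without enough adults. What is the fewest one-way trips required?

The gremlins already outnumber the adults at the near shore before anyone moves, so the starting position itself is disallowed.

impossible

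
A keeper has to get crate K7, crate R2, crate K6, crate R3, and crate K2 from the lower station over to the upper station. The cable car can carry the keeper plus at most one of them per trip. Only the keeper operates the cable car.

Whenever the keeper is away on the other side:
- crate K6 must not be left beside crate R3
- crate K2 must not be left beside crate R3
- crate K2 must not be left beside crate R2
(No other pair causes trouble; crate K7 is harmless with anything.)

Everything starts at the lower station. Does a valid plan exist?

No

Whatever the first load, the items left behind include a forbidden pair without the keeper. No opening move is safe, so no plan exists.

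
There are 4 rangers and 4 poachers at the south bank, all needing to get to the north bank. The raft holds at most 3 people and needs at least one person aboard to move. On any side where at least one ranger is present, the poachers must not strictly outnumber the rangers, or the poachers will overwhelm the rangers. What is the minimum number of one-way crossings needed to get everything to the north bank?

9

Counting alone: each trip to the north bank takes at most 3 across and each return brings at least 1 back, so after t trips out (and t−1 returns) at most 3t − (t−1) of the 8 are across; that first reaches 8 at t = 4, so at least 7 crossings are needed.
The safety rule pushes this higher. Following every safe sequence of crossings, the most of the 8 that can be at the north bank as the raft arrives there on crossing 7 is 7 — never all 8.
So no plan with fewer than 9 crossings exists, and this one achieves 9:
1. 2 poachers → the north bank.  (the south bank: 4R 2P; the north bank: 0R 2P)
2. 1 poacher ← the south bank.  (the south bank: 4R 3P; the north bank: 0R 1P)
3. 3 poachers → the north bank.  (the south bank: 4R 0P; the north bank: 0R 4P)
4. 1 poacher ← the south bank.  (the south bank: 4R 1P; the north bank: 0R 3P)
5. 3 rangers → the north bank.  (the south bank: 1R 1P; the north bank: 3R 3P)
6. 1 ranger and 1 poacher ← the south bank.  (the south bank: 2R 2P; the north bank: 2R 2P)
7. 2 rangers → the north bank.  (the south bank: 0R 2P; the north bank: 4R 2P)
8. 1 poacher ← the south bank.  (the south bank: 0R 3P; the north bank: 4R 1P)
9. 3 poachers → the north bank.  (the south bank: 0R 0P; the north bank: 4R 4P)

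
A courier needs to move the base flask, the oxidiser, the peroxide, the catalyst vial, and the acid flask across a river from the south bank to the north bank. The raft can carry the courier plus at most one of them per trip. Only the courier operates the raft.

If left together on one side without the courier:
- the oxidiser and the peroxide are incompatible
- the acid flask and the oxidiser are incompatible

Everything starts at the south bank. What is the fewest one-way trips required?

Counting alone: the courier can take at most 1 across per trip to the north bank, so moving all 5 needs at least 5 loaded trips out, with a return between consecutive ones — at least 9 crossings.
The safety rule pushes this higher. Following every safe sequence of crossings, the most of the 5 that can be at the north bank as the raft arrives there on crossing 9 is 4 — never all 5.
So no plan with fewer than 11 crossings exists, and this one achieves 11:
1. Courier goes to the north bank with the oxidiser.  [the south bank: the acid flask, the base flask, the catalyst vial, the peroxide | the north bank: the oxidiser]
2. Courier goes back to the south bank alone.  [the south bank: the acid flask, the base flask, the catalyst vial, the peroxide | the north bank: the oxidiser]
3. Courier goes to the north bank with the base flask.  [the south bank: the acid flask, the catalyst vial, the peroxide | the north bank: the base flask, the oxidiser]
4. Courier goes back to the south bank alone.  [the south bank: the acid flask, the catalyst vial, the peroxide | the north bank: the base flask, the oxidiser]
5. Courier goes to the north bank with the peroxide.  [the south bank: the acid flask, the catalyst vial | the north bank: the base flask, the oxidiser, the peroxide]
6. Courier goes back to the south bank with the oxidiser.  [the south bank: the acid flask, the catalyst vial, the oxidiser | the north bank: the base flask, the peroxide]
7. Courier goes to the north bank with the acid flask.  [the south bank: the catalyst vial, the oxidiser | the north bank: the acid flask, the base flask, the peroxide]
8. Courier goes back to the south bank alone.  [the south bank: the catalyst vial, the oxidiser | the north bank: the acid flask, the base flask, the peroxide]
9. Courier goes to the north bank with the catalyst vial.  [the south bank: the oxidiser | the north bank: the acid flask, the base flask, the catalyst vial, the peroxide]
10. Courier goes back to the south bank alone.  [the south bank: the oxidiser | the north bank: the acid flask, the base flask, the catalyst vial, the peroxide]
11. Courier goes to the north bank with the oxidiser.  [the south bank: — | the north bank: the acid flask, the base flask, the catalyst vial, the oxidiser, the peroxide]

11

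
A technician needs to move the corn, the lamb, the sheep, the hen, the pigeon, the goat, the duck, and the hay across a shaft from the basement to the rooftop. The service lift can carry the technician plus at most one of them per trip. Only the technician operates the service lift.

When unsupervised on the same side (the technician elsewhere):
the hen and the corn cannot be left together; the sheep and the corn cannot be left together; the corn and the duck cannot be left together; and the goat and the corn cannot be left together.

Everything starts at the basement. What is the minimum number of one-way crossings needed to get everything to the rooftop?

Following every safe sequence of crossings from the start, the most of the 8 that can be at the rooftop as the service lift arrives there on crossings 1, 3, 5, 7, 9 is 1, 2, 3, 4, 5 respectively; the best ever achieved is 5 of 8.
From crossing 11 on, no configuration arises that was not already reachable earlier: only 88 distinct safe configurations (who is on which side, and where the service lift is) can ever be reached, none of them has everyone across, and every continuation just revisits them. So no valid plan exists.

impossible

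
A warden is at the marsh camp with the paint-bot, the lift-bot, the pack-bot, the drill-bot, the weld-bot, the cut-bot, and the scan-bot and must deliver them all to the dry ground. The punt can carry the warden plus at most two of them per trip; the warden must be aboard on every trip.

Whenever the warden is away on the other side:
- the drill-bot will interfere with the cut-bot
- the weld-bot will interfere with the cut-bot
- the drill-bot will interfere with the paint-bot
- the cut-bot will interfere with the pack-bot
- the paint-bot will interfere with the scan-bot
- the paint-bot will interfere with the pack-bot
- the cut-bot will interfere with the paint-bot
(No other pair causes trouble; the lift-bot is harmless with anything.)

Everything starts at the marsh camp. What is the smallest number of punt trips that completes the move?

Counting alone: the warden can take at most 2 across per trip to the dry ground, so moving all 7 needs at least 4 loaded trips out, with a return between consecutive ones — at least 7 crossings.
The safety rule pushes this higher. Following every safe sequence of crossings, the most of the 7 that can be at the dry ground as the punt arrives there on crossings 7, 9 is 5, 6 respectively — never all 7.
So no plan with fewer than 11 crossings exists, and this one achieves 11:
1. Warden goes to the dry ground with the cut-bot and the paint-bot.  [the marsh camp: the drill-bot, the lift-bot, the pack-bot, the scan-bot, the weld-bot | the dry ground: the cut-bot, the paint-bot]
2. Warden goes back to the marsh camp with the paint-bot.  [the marsh camp: the drill-bot, the lift-bot, the pack-bot, the paint-bot, the scan-bot, the weld-bot | the dry ground: the cut-bot]
3. Warden goes to the dry ground with the lift-bot and the paint-bot.  [the marsh camp: the drill-bot, the pack-bot, the scan-bot, the weld-bot | the dry ground: the cut-bot, the lift-bot, the paint-bot]
4. Warden goes back to the marsh camp with the paint-bot.  [the marsh camp: the drill-bot, the pack-bot, the paint-bot, the scan-bot, the weld-bot | the dry ground: the cut-bot, the lift-bot]
5. Warden goes to the dry ground with the paint-bot and the weld-bot.  [the marsh camp: the drill-bot, the pack-bot, the scan-bot | the dry ground: the cut-bot, the lift-bot, the paint-bot, the weld-bot]
6. Warden goes back to the marsh camp with the cut-bot.  [the marsh camp: the cut-bot, the drill-bot, the pack-bot, the scan-bot | the dry ground: the lift-bot, the paint-bot, the weld-bot]
7. Warden goes to the dry ground with the drill-bot and the pack-bot.  [the marsh camp: the cut-bot, the scan-bot | the dry ground: the drill-bot, the lift-bot, the pack-bot, the paint-bot, the weld-bot]
8. Warden goes back to the marsh camp with the paint-bot.  [the marsh camp: the cut-bot, the paint-bot, the scan-bot | the dry ground: the drill-bot, the lift-bot, the pack-bot, the weld-bot]
9. Warden goes to the dry ground with the paint-bot and the scan-bot.  [the marsh camp: the cut-bot | the dry ground: the drill-bot, the lift-bot, the pack-bot, the paint-bot, the scan-bot, the weld-bot]
10. Warden goes back to the marsh camp with the paint-bot.  [the marsh camp: the cut-bot, the paint-bot | the dry ground: the drill-bot, the lift-bot, the pack-bot, the scan-bot, the weld-bot]
11. Warden goes to the dry ground with the cut-bot and the paint-bot.  [the marsh camp: — | the dry ground: the cut-bot, the drill-bot, the lift-bot, the pack-bot, the paint-bot, the scan-bot, the weld-bot]

11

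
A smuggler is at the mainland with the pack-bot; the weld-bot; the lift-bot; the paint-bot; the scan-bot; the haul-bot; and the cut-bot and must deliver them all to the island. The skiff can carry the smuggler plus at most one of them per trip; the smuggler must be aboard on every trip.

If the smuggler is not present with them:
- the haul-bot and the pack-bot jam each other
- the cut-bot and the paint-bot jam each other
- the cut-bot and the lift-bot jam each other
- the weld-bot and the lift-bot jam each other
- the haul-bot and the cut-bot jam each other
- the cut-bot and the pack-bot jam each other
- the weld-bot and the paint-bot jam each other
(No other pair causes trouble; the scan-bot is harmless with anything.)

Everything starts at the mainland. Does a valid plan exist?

No

Whatever the first load, the items left behind include a forbidden pair without the smuggler. No opening move is safe, so no plan exists.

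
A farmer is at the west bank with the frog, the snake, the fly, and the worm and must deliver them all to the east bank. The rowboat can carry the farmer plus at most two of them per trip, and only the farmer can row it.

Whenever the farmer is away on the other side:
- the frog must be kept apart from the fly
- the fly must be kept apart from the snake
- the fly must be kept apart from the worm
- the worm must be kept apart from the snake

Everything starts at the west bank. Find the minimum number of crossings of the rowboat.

5

Counting alone: the farmer can take at most 2 across per trip to the east bank, so moving all 4 needs at least 2 loaded trips out, with a return between consecutive ones — at least 3 crossings.
The safety rule pushes this higher. Following every safe sequence of crossings, the most of the 4 that can be at the east bank as the rowboat arrives there on crossing 3 is 3 — never all 4.
So no plan with fewer than 5 crossings exists, and this one achieves 5:
1. Farmer goes to the east bank with the fly and the snake.
2. Farmer goes back to the west bank with the snake.
3. Farmer goes to the east bank with the frog and the snake.
4. Farmer goes back to the west bank with the fly.
5. Farmer goes to the east bank with the fly and the worm.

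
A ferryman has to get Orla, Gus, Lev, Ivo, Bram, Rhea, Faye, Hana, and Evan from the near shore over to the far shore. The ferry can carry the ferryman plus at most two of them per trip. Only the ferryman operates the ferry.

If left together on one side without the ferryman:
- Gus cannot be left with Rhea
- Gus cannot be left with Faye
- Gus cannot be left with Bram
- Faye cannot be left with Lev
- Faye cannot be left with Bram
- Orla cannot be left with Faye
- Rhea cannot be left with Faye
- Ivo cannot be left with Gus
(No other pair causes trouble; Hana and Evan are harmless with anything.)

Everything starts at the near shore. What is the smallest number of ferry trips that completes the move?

Counting alone: the ferryman can take at most 2 across per trip to the far shore, so moving all 9 needs at least 5 loaded trips out, with a return between consecutive ones — at least 9 crossings.
The safety rule pushes this higher. Following every safe sequence of crossings, the most of the 9 that can be at the far shore as the ferry arrives there on crossings 9, 11, 13 is 6, 7, 8 respectively — never all 9.
So no plan with fewer than 15 crossings exists, and this one achieves 15:
1. Ferryman goes to the far shore with Faye and Gus.
2. Ferryman goes back to the near shore with Gus.
3. Ferryman goes to the far shore with Gus and Orla.
4. Ferryman goes back to the near shore with Faye.
5. Ferryman goes to the far shore with Faye and Lev.
6. Ferryman goes back to the near shore with Faye.
7. Ferryman goes to the far shore with Bram and Rhea.
8. Ferryman goes back to the near shore with Gus.
9. Ferryman goes to the far shore with Gus and Ivo.
10. Ferryman goes back to the near shore with Gus.
11. Ferryman goes to the far shore with Gus and Hana.
12. Ferryman goes back to the near shore with Gus.
13. Ferryman goes to the far shore with Evan and Gus.
14. Ferryman goes back to the near shore with Gus.
15. Ferryman goes to the far shore with Faye and Gus.

15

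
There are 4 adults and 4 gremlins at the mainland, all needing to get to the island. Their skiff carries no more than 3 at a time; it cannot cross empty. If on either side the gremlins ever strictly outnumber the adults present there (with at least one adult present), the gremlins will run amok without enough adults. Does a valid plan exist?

1. 2 gremlins → the island.  (the mainland: 4A 2G; the island: 0A 2G)
2. 1 gremlin ← the mainland.  (the mainland: 4A 3G; the island: 0A 1G)
3. 3 gremlins → the island.  (the mainland: 4A 0G; the island: 0A 4G)
4. 1 gremlin ← the mainland.  (the mainland: 4A 1G; the island: 0A 3G)
5. 3 adults → the island.  (the mainland: 1A 1G; the island: 3A 3G)
6. 1 adult and 1 gremlin ← the mainland.  (the mainland: 2A 2G; the island: 2A 2G)
7. 2 adults → the island.  (the mainland: 0A 2G; the island: 4A 2G)
8. 1 gremlin ← the mainland.  (the mainland: 0A 3G; the island: 4A 1G)
9. 3 gremlins → the island.  (the mainland: 0A 0G; the island: 4A 4G)

Yes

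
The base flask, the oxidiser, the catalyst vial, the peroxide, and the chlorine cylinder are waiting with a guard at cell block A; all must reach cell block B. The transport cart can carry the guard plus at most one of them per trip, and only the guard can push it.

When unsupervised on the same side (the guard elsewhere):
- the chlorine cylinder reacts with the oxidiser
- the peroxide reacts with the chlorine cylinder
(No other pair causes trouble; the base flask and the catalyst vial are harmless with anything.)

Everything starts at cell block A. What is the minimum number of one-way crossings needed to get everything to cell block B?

Counting alone: the guard can take at most 1 across per trip to cell block B, so moving all 5 needs at least 5 loaded trips out, with a return between consecutive ones — at least 9 crossings.
The safety rule pushes this higher. Following every safe sequence of crossings, the most of the 5 that can be at cell block B as the transport cart arrives there on crossing 9 is 4 — never all 5.
So no plan with fewer than 11 crossings exists, and this one achieves 11:
1. Guard goes to cell block B with the chlorine cylinder.  [cell block A: the base flask, the catalyst vial, the oxidiser, the peroxide | cell block B: the chlorine cylinder]
2. Guard goes back to cell block A alone.  [cell block A: the base flask, the catalyst vial, the oxidiser, the peroxide | cell block B: the chlorine cylinder]
3. Guard goes to cell block B with the base flask.  [cell block A: the catalyst vial, the oxidiser, the peroxide | cell block B: the base flask, the chlorine cylinder]
4. Guard goes back to cell block A alone.  [cell block A: the catalyst vial, the oxidiser, the peroxide | cell block B: the base flask, the chlorine cylinder]
5. Guard goes to cell block B with the oxidiser.  [cell block A: the catalyst vial, the peroxide | cell block B: the base flask, the chlorine cylinder, the oxidiser]
6. Guard goes back to cell block A with the chlorine cylinder.  [cell block A: the catalyst vial, the chlorine cylinder, the peroxide | cell block B: the base flask, the oxidiser]
7. Guard goes to cell block B with the peroxide.  [cell block A: the catalyst vial, the chlorine cylinder | cell block B: the base flask, the oxidiser, the peroxide]
8. Guard goes back to cell block A alone.  [cell block A: the catalyst vial, the chlorine cylinder | cell block B: the base flask, the oxidiser, the peroxide]
9. Guard goes to cell block B with the catalyst vial.  [cell block A: the chlorine cylinder | cell block B: the base flask, the catalyst vial, the oxidiser, the peroxide]
10. Guard goes back to cell block A alone.  [cell block A: the chlorine cylinder | cell block B: the base flask, the catalyst vial, the oxidiser, the peroxide]
11. Guard goes to cell block B with the chlorine cylinder.  [cell block A: — | cell block B: the base flask, the catalyst vial, the chlorine cylinder, the oxidiser, the peroxide]

11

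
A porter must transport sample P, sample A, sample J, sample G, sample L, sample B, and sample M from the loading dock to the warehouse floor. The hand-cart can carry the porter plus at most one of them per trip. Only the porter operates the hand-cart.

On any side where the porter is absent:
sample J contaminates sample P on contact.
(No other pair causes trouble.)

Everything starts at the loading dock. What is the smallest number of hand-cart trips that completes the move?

Counting alone: the porter can take at most 1 across per trip to the warehouse floor, so moving all 7 needs at least 7 loaded trips out, with a return between consecutive ones — at least 13 crossings.
The plan below uses exactly 13 crossings, so it is optimal:
1. Porter goes to the warehouse floor with sample P.
2. Porter goes back to the loading dock alone.
3. Porter goes to the warehouse floor with sample A.
4. Porter goes back to the loading dock alone.
5. Porter goes to the warehouse floor with sample G.
6. Porter goes back to the loading dock alone.
7. Porter goes to the warehouse floor with sample L.
8. Porter goes back to the loading dock alone.
9. Porter goes to the warehouse floor with sample B.
10. Porter goes back to the loading dock alone.
11. Porter goes to the warehouse floor with sample M.
12. Porter goes back to the loading dock alone.
13. Porter goes to the warehouse floor with sample J.

13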